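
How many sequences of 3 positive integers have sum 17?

Place 2 bars in the 16 internal gaps of a row of 17 dots: C(16,2) = 120.

120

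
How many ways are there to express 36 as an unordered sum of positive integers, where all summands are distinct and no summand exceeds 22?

There are 580 such partitions.

580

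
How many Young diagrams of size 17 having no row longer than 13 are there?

Counting exhaustively, 290 partitions satisfy the conditions.

290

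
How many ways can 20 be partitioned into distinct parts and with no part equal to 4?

There are too many to list fully; the first 12 (by largest part) are:
20
1, 19
2, 18
3, 17
1, 2, 17
1, 3, 16
5, 15
2, 3, 15
6, 14
1, 5, 14
1, 2, 3, 14
7, 13
…and 30 more, for 42 total.

42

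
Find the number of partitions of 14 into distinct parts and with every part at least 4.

They are:
14
10, 4
9, 5
8, 6

4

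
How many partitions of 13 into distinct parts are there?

Enumerating:
13
1+12
2+11
3+10
1+2+10
4+9
1+3+9
5+8
1+4+8
2+3+8
6+7
1+5+7
2+4+7
1+2+3+7
2+5+6
3+4+6
1+2+4+6
1+3+4+5
Counting gives 18.

18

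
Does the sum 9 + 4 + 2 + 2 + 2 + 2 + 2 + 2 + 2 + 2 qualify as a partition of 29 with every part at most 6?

The parts sum to 29, and the condition 'no summand exceeds 6' is violated.

No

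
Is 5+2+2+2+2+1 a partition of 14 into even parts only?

The parts sum to 14, and the condition 'every summand is even' is violated.

No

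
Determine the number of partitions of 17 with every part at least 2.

A partial list (first 12 by largest part):
17
15, 2
14, 3
13, 4
13, 2, 2
12, 5
12, 3, 2
11, 6
11, 4, 2
11, 3, 3
11, 2, 2, 2
10, 7
…and 54 more, for 66 total.

66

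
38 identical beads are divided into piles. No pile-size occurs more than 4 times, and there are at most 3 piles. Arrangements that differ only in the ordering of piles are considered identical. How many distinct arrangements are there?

A full systematic count gives 140.

140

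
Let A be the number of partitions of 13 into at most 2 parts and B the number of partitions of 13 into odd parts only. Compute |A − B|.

Partitions of 13 into at most 2 parts: 7.
Partitions of 13 into odd parts only: 18.
|7 − 18| = 11.

11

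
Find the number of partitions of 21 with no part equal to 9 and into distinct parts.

There are too many to list fully; the first 12 (by largest part) are:
21
20, 1
19, 2
18, 3
18, 2, 1
17, 4
17, 3, 1
16, 5
16, 4, 1
16, 3, 2
15, 6
15, 5, 1
…and 51 more, for 63 total.

63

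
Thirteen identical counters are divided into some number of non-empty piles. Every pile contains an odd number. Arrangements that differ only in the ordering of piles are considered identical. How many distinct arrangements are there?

They are:
13
11+1+1
9+3+1
9+1+1+1+1
7+5+1
7+3+3
7+3+1+1+1
7+1+1+1+1+1+1
5+5+3
5+5+1+1+1
5+3+3+1+1
5+3+1+1+1+1+1
5+1+1+1+1+1+1+1+1
3+3+3+3+1
3+3+3+1+1+1+1
3+3+1+1+1+1+1+1+1
3+1+1+1+1+1+1+1+1+1+1
1+1+1+1+1+1+1+1+1+1+1+1+1

18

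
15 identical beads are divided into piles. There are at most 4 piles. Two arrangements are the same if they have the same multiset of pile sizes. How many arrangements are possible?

54

A partial list (first 12 by largest part):
15
14 + 1
13 + 2
13 + 1 + 1
12 + 3
12 + 2 + 1
12 + 1 + 1 + 1
11 + 4
11 + 3 + 1
11 + 2 + 2
11 + 2 + 1 + 1
10 + 5
…and 42 more, for 54 total.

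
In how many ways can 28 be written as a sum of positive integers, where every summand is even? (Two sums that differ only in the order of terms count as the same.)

135

A full systematic count gives 135.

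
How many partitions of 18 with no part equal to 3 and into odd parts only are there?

They are:
17 + 1
15 + 1 + 1 + 1
13 + 5
13 + 1 + 1 + 1 + 1 + 1
11 + 7
11 + 5 + 1 + 1
11 + 1 + 1 + 1 + 1 + 1 + 1 + 1
9 + 9
9 + 7 + 1 + 1
9 + 5 + 1 + 1 + 1 + 1
9 + 1 + 1 + 1 + 1 + 1 + 1 + 1 + 1 + 1
7 + 7 + 1 + 1 + 1 + 1
7 + 5 + 5 + 1
7 + 5 + 1 + 1 + 1 + 1 + 1 + 1
7 + 1 + 1 + 1 + 1 + 1 + 1 + 1 + 1 + 1 + 1 + 1
5 + 5 + 5 + 1 + 1 + 1
5 + 5 + 1 + 1 + 1 + 1 + 1 + 1 + 1 + 1
5 + 1 + 1 + 1 + 1 + 1 + 1 + 1 + 1 + 1 + 1 + 1 + 1 + 1
1 + 1 + 1 + 1 + 1 + 1 + 1 + 1 + 1 + 1 + 1 + 1 + 1 + 1 + 1 + 1 + 1 + 1

19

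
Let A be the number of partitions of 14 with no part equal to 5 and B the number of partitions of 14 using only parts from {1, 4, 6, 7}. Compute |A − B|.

93

Partitions of 14 with no part equal to 5: 105.
Partitions of 14 using only parts from {1, 4, 6, 7}: 12.
|105 − 12| = 93.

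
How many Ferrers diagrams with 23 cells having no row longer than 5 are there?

291

A full systematic count gives 291.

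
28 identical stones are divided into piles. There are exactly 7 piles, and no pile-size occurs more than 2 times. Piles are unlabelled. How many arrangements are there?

Systematic enumeration (by largest part, then next-largest, …) yields 129.

129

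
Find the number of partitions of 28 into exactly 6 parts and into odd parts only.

44

There are too many to list fully; the first 12 (by largest part) are:
1+1+1+1+1+23
1+1+1+1+3+21
1+1+1+1+5+19
1+1+1+3+3+19
1+1+1+1+7+17
1+1+1+3+5+17
1+1+3+3+3+17
1+1+1+1+9+15
1+1+1+3+7+15
1+1+1+5+5+15
1+1+3+3+5+15
1+3+3+3+3+15
…and 32 more, for 44 total.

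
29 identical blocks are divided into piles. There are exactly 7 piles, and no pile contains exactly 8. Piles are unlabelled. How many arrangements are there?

Direct enumeration gives 412 partitions.

412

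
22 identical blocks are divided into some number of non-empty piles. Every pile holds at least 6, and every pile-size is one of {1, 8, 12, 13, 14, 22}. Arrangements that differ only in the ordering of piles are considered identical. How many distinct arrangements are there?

The partitions of 22 that satisfy the conditions:
22
14 + 8
Counting gives 2.

2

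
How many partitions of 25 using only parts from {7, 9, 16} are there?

2

Enumerating:
9,16
7,9,9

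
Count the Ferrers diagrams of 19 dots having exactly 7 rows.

65

There are too many to list fully; the first 12 (by largest part) are:
1 + 1 + 1 + 1 + 1 + 1 + 13
1 + 1 + 1 + 1 + 1 + 2 + 12
1 + 1 + 1 + 1 + 1 + 3 + 11
1 + 1 + 1 + 1 + 2 + 2 + 11
1 + 1 + 1 + 1 + 1 + 4 + 10
1 + 1 + 1 + 1 + 2 + 3 + 10
1 + 1 + 1 + 2 + 2 + 2 + 10
1 + 1 + 1 + 1 + 1 + 5 + 9
1 + 1 + 1 + 1 + 2 + 4 + 9
1 + 1 + 1 + 1 + 3 + 3 + 9
1 + 1 + 1 + 2 + 2 + 3 + 9
1 + 1 + 2 + 2 + 2 + 2 + 9
…and 53 more, for 65 total.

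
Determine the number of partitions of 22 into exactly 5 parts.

Systematic enumeration (by largest part, then next-largest, …) yields 119.

119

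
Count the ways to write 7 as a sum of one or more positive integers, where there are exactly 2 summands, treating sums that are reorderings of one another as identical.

3

Enumerating:
6+1
5+2
4+3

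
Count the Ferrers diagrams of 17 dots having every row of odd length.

38

A partial list (first 12 by largest part):
17
15 + 1 + 1
13 + 3 + 1
13 + 1 + 1 + 1 + 1
11 + 5 + 1
11 + 3 + 3
11 + 3 + 1 + 1 + 1
11 + 1 + 1 + 1 + 1 + 1 + 1
9 + 7 + 1
9 + 5 + 3
9 + 5 + 1 + 1 + 1
9 + 3 + 3 + 1 + 1
…and 26 more, for 38 total.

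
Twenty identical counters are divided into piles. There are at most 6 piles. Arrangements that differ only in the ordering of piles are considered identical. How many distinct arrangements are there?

Systematic enumeration (by largest part, then next-largest, …) yields 282.

282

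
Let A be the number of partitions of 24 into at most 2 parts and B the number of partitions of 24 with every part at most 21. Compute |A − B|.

Partitions of 24 into at most 2 parts: 13.
Partitions of 24 with every part at most 21: 1571.
|13 − 1571| = 1558.

1558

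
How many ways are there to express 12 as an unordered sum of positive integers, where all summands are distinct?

15

Listing the qualifying partitions of 12:
12
11+1
10+2
9+3
9+2+1
8+4
8+3+1
7+5
7+4+1
7+3+2
6+5+1
6+4+2
6+3+2+1
5+4+3
5+4+2+1
Counting gives 15.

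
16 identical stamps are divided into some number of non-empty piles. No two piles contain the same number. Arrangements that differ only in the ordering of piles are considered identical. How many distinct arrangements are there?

There are too many to list fully; the first 12 (by largest part) are:
16
15, 1
14, 2
13, 3
13, 2, 1
12, 4
12, 3, 1
11, 5
11, 4, 1
11, 3, 2
10, 6
10, 5, 1
…and 20 more, for 32 total.

32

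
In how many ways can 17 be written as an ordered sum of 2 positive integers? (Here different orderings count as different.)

By stars and bars with positive parts, the count is C(16,1) = 16.

16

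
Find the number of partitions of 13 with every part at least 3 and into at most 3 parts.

9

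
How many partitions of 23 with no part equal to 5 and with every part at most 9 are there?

A full systematic count gives 569.

569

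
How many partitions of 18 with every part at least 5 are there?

9

The partitions of 18 that satisfy the conditions:
18
13,5
12,6
11,7
10,8
9,9
8,5,5
7,6,5
6,6,6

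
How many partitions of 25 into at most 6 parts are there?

Direct enumeration gives 612 partitions.

612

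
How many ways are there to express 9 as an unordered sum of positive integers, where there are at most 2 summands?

5

They are:
9
1 + 8
2 + 7
3 + 6
4 + 5
That's 5 in total.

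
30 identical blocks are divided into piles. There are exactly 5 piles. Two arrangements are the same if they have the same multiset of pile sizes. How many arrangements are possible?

Counting exhaustively, 377 partitions satisfy the conditions.

377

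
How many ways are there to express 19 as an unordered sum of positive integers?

490

Systematic enumeration (by largest part, then next-largest, …) yields 490.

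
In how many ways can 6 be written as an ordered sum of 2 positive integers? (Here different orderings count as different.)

5

A composition of 6 into 2 positive parts is chosen by placing 1 dividers among the 5 gaps between 6 units: C(5,1) = 5.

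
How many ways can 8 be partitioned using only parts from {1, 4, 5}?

4

The partitions of 8 that satisfy the conditions:
5 + 1 + 1 + 1
4 + 4
4 + 1 + 1 + 1 + 1
1 + 1 + 1 + 1 + 1 + 1 + 1 + 1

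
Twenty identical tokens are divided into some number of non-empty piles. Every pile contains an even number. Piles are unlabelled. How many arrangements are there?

42

There are too many to list fully; the first 12 (by largest part) are:
20
18+2
16+4
16+2+2
14+6
14+4+2
14+2+2+2
12+8
12+6+2
12+4+4
12+4+2+2
12+2+2+2+2
…and 30 more, for 42 total.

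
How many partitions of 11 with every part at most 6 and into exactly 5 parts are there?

9

Enumerating:
1 + 1 + 1 + 2 + 6
1 + 1 + 1 + 3 + 5
1 + 1 + 2 + 2 + 5
1 + 1 + 1 + 4 + 4
1 + 1 + 2 + 3 + 4
1 + 2 + 2 + 2 + 4
1 + 1 + 3 + 3 + 3
1 + 2 + 2 + 3 + 3
2 + 2 + 2 + 2 + 3
That's 9 in total.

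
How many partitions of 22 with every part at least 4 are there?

34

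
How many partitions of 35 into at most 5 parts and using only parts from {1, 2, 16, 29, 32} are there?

Listing the qualifying partitions of 35:
32 + 2 + 1
32 + 1 + 1 + 1
29 + 2 + 2 + 2
29 + 2 + 2 + 1 + 1
16 + 16 + 2 + 1
16 + 16 + 1 + 1 + 1

6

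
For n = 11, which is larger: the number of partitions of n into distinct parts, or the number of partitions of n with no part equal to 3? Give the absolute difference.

22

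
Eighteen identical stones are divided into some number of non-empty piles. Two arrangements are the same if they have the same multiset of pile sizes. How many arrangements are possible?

Direct enumeration gives 385 partitions.

385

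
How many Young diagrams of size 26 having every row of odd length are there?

A full systematic count gives 165.

165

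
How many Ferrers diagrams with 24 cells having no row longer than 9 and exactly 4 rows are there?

There are too many to list fully; the first 12 (by largest part) are:
9,9,5,1
9,9,4,2
9,9,3,3
9,8,6,1
9,8,5,2
9,8,4,3
9,7,7,1
9,7,6,2
9,7,5,3
9,7,4,4
9,6,6,3
9,6,5,4
…and 15 more, for 27 total.

27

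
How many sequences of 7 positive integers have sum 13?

924

Equivalently, choose which 6 of the 12 gaps become plus signs: C(12,6) = 924.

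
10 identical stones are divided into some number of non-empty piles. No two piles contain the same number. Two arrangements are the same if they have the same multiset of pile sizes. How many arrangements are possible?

Enumerating:
10
9,1
8,2
7,3
7,2,1
6,4
6,3,1
5,4,1
5,3,2
4,3,2,1
Counting gives 10.

10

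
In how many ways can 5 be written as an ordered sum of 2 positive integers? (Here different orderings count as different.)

By stars and bars with positive parts, the count is C(4,1) = 4.

4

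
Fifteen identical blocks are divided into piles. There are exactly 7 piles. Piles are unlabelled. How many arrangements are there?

21

Listing the qualifying partitions of 15:
9, 1, 1, 1, 1, 1, 1
8, 2, 1, 1, 1, 1, 1
7, 3, 1, 1, 1, 1, 1
7, 2, 2, 1, 1, 1, 1
6, 4, 1, 1, 1, 1, 1
6, 3, 2, 1, 1, 1, 1
6, 2, 2, 2, 1, 1, 1
5, 5, 1, 1, 1, 1, 1
5, 4, 2, 1, 1, 1, 1
5, 3, 3, 1, 1, 1, 1
5, 3, 2, 2, 1, 1, 1
5, 2, 2, 2, 2, 1, 1
4, 4, 3, 1, 1, 1, 1
4, 4, 2, 2, 1, 1, 1
4, 3, 3, 2, 1, 1, 1
4, 3, 2, 2, 2, 1, 1
4, 2, 2, 2, 2, 2, 1
3, 3, 3, 3, 1, 1, 1
3, 3, 3, 2, 2, 1, 1
3, 3, 2, 2, 2, 2, 1
3, 2, 2, 2, 2, 2, 2
Counting gives 21.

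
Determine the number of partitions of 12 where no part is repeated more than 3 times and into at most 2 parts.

They are:
12
11,1
10,2
9,3
8,4
7,5
6,6

7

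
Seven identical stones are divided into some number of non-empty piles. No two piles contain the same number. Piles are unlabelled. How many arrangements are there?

They are:
7
6,1
5,2
4,3
4,2,1
That's 5 in total.

5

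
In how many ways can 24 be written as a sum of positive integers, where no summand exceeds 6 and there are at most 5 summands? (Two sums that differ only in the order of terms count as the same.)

Listing the qualifying partitions of 24:
6 + 6 + 6 + 6
1 + 5 + 6 + 6 + 6
2 + 4 + 6 + 6 + 6
3 + 3 + 6 + 6 + 6
2 + 5 + 5 + 6 + 6
3 + 4 + 5 + 6 + 6
4 + 4 + 4 + 6 + 6
3 + 5 + 5 + 5 + 6
4 + 4 + 5 + 5 + 6
4 + 5 + 5 + 5 + 5
That's 10 in total.

10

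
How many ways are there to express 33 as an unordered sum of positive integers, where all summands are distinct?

There are 448 such partitions.

448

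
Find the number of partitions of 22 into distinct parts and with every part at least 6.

Listing the qualifying partitions of 22:
22
16 + 6
15 + 7
14 + 8
13 + 9
12 + 10
9 + 7 + 6
That's 7 in total.

7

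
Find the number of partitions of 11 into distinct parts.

12

The partitions of 11 that satisfy the conditions:
11
10,1
9,2
8,3
8,2,1
7,4
7,3,1
6,5
6,4,1
6,3,2
5,4,2
5,3,2,1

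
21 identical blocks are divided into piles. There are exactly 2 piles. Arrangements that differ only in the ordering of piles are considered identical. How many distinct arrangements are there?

The partitions of 21 that satisfy the conditions:
1,20
2,19
3,18
4,17
5,16
6,15
7,14
8,13
9,12
10,11
Counting gives 10.

10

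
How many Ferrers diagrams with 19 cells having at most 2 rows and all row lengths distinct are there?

Listing the qualifying partitions of 19:
19
18, 1
17, 2
16, 3
15, 4
14, 5
13, 6
12, 7
11, 8
10, 9

10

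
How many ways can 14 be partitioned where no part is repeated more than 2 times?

There are too many to list fully; the first 12 (by largest part) are:
14
13+1
12+2
12+1+1
11+3
11+2+1
10+4
10+3+1
10+2+2
10+2+1+1
9+5
9+4+1
…and 45 more, for 57 total.

57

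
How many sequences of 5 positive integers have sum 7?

15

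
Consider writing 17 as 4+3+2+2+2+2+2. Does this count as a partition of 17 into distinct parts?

No

The parts sum to 17, and the condition 'all summands are distinct' is violated.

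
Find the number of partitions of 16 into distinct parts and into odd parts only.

5

The partitions of 16 that satisfy the conditions:
1, 15
3, 13
5, 11
7, 9
1, 3, 5, 7
That's 5 in total.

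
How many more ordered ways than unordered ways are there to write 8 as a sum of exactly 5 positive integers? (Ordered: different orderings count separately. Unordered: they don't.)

Compositions: C(7,4) = 35.
Partitions of 8 into exactly 5 parts: 3.
Difference: 35 − 3 = 32.

32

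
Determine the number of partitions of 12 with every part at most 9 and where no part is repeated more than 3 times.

46

A partial list (first 12 by largest part):
9,3
9,2,1
9,1,1,1
8,4
8,3,1
8,2,2
8,2,1,1
7,5
7,4,1
7,3,2
7,3,1,1
7,2,2,1
…and 34 more, for 46 total.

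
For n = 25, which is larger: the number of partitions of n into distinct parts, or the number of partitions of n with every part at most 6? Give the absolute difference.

470

Partitions of 25 into distinct parts: 142.
Partitions of 25 with every part at most 6: 612.
|142 − 612| = 470.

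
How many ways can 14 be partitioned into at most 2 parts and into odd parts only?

4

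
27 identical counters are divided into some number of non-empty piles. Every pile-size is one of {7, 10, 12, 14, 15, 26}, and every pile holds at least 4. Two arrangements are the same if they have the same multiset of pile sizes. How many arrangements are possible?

2

The partitions of 27 that satisfy the conditions:
15+12
10+10+7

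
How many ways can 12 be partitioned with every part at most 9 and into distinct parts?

The partitions of 12 that satisfy the conditions:
9,3
9,2,1
8,4
8,3,1
7,5
7,4,1
7,3,2
6,5,1
6,4,2
6,3,2,1
5,4,3
5,4,2,1

12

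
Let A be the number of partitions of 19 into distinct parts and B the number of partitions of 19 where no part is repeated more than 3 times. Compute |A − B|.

Partitions of 19 into distinct parts: 54.
Partitions of 19 where no part is repeated more than 3 times: 258.
|54 − 258| = 204.

204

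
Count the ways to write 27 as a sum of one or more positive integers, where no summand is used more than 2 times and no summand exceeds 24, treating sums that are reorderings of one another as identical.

There are 727 such partitions.

727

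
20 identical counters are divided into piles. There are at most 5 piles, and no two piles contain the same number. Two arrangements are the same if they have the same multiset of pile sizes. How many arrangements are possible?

64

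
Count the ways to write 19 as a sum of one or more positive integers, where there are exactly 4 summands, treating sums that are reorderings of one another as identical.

There are too many to list fully; the first 12 (by largest part) are:
16+1+1+1
15+2+1+1
14+3+1+1
14+2+2+1
13+4+1+1
13+3+2+1
13+2+2+2
12+5+1+1
12+4+2+1
12+3+3+1
12+3+2+2
11+6+1+1
…and 42 more, for 54 total.

54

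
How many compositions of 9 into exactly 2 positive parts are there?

8

A composition of 9 into 2 positive parts is chosen by placing 1 dividers among the 8 gaps between 9 units: C(8,1) = 8.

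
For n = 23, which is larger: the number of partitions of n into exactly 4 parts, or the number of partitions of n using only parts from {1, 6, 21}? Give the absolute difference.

89

Partitions of 23 into exactly 4 parts: 94.
Partitions of 23 using only parts from {1, 6, 21}: 5.
|94 − 5| = 89.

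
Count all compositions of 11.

There are 10 gaps and each independently is a cut or not, giving 2^10 = 1024.

1024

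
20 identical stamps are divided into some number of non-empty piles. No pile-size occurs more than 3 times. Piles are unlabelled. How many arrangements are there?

320

Enumerating by decreasing first part gives 320 partitions in all.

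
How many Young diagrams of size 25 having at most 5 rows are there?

377

Systematic enumeration (by largest part, then next-largest, …) yields 377.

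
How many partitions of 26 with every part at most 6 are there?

Direct enumeration gives 709 partitions.

709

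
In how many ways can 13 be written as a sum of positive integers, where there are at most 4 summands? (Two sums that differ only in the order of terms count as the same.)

39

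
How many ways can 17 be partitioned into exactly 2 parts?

Enumerating:
16+1
15+2
14+3
13+4
12+5
11+6
10+7
9+8

8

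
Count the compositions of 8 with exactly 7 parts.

7

Place 6 bars in the 7 internal gaps of a row of 8 dots: C(7,6) = 7.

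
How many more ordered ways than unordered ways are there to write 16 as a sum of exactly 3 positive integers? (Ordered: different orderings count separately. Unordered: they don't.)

84

Ordered (compositions into 3 parts): C(15,2) = 105.
Unordered (partitions into 3 parts): 21.
Difference: 105 − 21 = 84.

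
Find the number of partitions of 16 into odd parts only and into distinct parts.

5

Enumerating:
1+15
3+13
5+11
7+9
1+3+5+7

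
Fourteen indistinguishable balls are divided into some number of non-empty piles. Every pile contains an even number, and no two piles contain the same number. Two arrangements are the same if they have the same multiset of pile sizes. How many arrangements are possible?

5

The partitions of 14 that satisfy the conditions:
14
12,2
10,4
8,6
8,4,2
That's 5 in total.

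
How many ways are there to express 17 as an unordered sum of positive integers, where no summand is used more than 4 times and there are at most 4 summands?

72

Direct enumeration gives 72 partitions.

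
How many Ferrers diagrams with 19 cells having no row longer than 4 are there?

94

Systematic enumeration (by largest part, then next-largest, …) yields 94.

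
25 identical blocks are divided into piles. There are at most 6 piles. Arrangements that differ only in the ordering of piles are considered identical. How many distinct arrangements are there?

612

Counting exhaustively, 612 partitions satisfy the conditions.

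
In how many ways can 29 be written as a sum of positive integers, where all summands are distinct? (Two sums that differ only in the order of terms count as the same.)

256

Counting exhaustively, 256 partitions satisfy the conditions.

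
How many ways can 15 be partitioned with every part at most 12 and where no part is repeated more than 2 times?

There are too many to list fully; the first 12 (by largest part) are:
12+3
12+2+1
11+4
11+3+1
11+2+2
11+2+1+1
10+5
10+4+1
10+3+2
10+3+1+1
10+2+2+1
9+6
…and 54 more, for 66 total.

66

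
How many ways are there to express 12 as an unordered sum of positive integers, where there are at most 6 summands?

A partial list (first 12 by largest part):
12
11 + 1
10 + 2
10 + 1 + 1
9 + 3
9 + 2 + 1
9 + 1 + 1 + 1
8 + 4
8 + 3 + 1
8 + 2 + 2
8 + 2 + 1 + 1
8 + 1 + 1 + 1 + 1
…and 46 more, for 58 total.

58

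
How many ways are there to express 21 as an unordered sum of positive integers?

Systematic enumeration (by largest part, then next-largest, …) yields 792.

792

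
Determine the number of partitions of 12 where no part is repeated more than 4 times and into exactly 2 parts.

6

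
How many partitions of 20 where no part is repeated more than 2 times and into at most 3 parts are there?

44

There are too many to list fully; the first 12 (by largest part) are:
20
1 + 19
2 + 18
1 + 1 + 18
3 + 17
1 + 2 + 17
4 + 16
1 + 3 + 16
2 + 2 + 16
5 + 15
1 + 4 + 15
2 + 3 + 15
…and 32 more, for 44 total.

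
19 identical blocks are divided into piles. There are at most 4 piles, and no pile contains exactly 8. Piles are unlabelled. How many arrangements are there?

Counting exhaustively, 78 partitions satisfy the conditions.

78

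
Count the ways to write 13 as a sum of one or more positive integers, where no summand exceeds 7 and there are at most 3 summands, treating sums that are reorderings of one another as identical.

9

They are:
7,6
7,5,1
7,4,2
7,3,3
6,6,1
6,5,2
6,4,3
5,5,3
5,4,4
Counting gives 9.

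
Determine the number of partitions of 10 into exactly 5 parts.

They are:
1 + 1 + 1 + 1 + 6
1 + 1 + 1 + 2 + 5
1 + 1 + 1 + 3 + 4
1 + 1 + 2 + 2 + 4
1 + 1 + 2 + 3 + 3
1 + 2 + 2 + 2 + 3
2 + 2 + 2 + 2 + 2
That's 7 in total.

7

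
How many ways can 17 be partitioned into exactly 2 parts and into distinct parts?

8

Listing the qualifying partitions of 17:
16 + 1
15 + 2
14 + 3
13 + 4
12 + 5
11 + 6
10 + 7
9 + 8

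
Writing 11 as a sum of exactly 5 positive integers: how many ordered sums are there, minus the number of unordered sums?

200

Ordered (compositions into 5 parts): C(10,4) = 210.
Partitions of 11 into exactly 5 parts: 10.
Difference: 210 − 10 = 200.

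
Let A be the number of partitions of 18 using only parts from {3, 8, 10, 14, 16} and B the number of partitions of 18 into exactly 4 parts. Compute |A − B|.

Partitions of 18 using only parts from {3, 8, 10, 14, 16}: 2.
Partitions of 18 into exactly 4 parts: 47.
|2 − 47| = 45.

45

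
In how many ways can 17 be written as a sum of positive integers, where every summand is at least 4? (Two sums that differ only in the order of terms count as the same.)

12

Enumerating:
17
4,13
5,12
6,11
7,10
8,9
4,4,9
4,5,8
4,6,7
5,5,7
5,6,6
4,4,4,5
That's 12 in total.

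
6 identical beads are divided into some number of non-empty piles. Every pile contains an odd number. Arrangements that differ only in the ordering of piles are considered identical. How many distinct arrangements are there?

4

They are:
1,5
3,3
1,1,1,3
1,1,1,1,1,1
Counting gives 4.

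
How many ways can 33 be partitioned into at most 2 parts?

The partitions of 33 that satisfy the conditions:
33
32,1
31,2
30,3
29,4
28,5
27,6
26,7
25,8
24,9
23,10
22,11
21,12
20,13
19,14
18,15
17,16

17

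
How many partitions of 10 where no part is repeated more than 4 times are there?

34

A partial list (first 12 by largest part):
10
9+1
8+2
8+1+1
7+3
7+2+1
7+1+1+1
6+4
6+3+1
6+2+2
6+2+1+1
6+1+1+1+1
…and 22 more, for 34 total.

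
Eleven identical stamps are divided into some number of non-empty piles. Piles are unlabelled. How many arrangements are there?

56

A partial list (first 12 by largest part):
11
10 + 1
9 + 2
9 + 1 + 1
8 + 3
8 + 2 + 1
8 + 1 + 1 + 1
7 + 4
7 + 3 + 1
7 + 2 + 2
7 + 2 + 1 + 1
7 + 1 + 1 + 1 + 1
…and 44 more, for 56 total.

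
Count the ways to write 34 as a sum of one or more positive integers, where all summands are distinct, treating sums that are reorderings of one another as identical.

Systematic enumeration (by largest part, then next-largest, …) yields 512.

512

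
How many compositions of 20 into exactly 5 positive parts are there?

3876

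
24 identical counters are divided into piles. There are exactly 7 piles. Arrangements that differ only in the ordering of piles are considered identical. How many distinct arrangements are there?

201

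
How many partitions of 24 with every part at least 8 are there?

Listing the qualifying partitions of 24:
24
8 + 16
9 + 15
10 + 14
11 + 13
12 + 12
8 + 8 + 8
That's 7 in total.

7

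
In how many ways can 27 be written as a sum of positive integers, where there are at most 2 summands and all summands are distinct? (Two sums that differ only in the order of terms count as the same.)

14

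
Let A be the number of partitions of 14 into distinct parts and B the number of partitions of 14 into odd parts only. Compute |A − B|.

0

Partitions of 14 into distinct parts: 22.
Partitions of 14 into odd parts only: 22.
|22 − 22| = 0.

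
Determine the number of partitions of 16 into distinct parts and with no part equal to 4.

They are:
16
15+1
14+2
13+3
13+2+1
12+3+1
11+5
11+3+2
10+6
10+5+1
10+3+2+1
9+7
9+6+1
9+5+2
8+7+1
8+6+2
8+5+3
8+5+2+1
7+6+3
7+6+2+1
7+5+3+1
6+5+3+2
That's 22 in total.

22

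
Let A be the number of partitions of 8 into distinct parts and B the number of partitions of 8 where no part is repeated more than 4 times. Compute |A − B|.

Partitions of 8 into distinct parts: 6.
Partitions of 8 where no part is repeated more than 4 times: 19.
|6 − 19| = 13.

13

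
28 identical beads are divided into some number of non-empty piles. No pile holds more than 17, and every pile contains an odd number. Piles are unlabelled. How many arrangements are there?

203

Systematic enumeration (by largest part, then next-largest, …) yields 203.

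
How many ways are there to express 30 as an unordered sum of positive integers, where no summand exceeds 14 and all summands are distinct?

160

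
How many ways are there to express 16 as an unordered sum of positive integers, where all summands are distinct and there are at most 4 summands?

31

A partial list (first 12 by largest part):
16
15 + 1
14 + 2
13 + 3
13 + 2 + 1
12 + 4
12 + 3 + 1
11 + 5
11 + 4 + 1
11 + 3 + 2
10 + 6
10 + 5 + 1
…and 19 more, for 31 total.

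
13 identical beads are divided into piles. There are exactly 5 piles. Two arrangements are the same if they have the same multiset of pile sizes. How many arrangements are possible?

The partitions of 13 that satisfy the conditions:
9, 1, 1, 1, 1
8, 2, 1, 1, 1
7, 3, 1, 1, 1
7, 2, 2, 1, 1
6, 4, 1, 1, 1
6, 3, 2, 1, 1
6, 2, 2, 2, 1
5, 5, 1, 1, 1
5, 4, 2, 1, 1
5, 3, 3, 1, 1
5, 3, 2, 2, 1
5, 2, 2, 2, 2
4, 4, 3, 1, 1
4, 4, 2, 2, 1
4, 3, 3, 2, 1
4, 3, 2, 2, 2
3, 3, 3, 3, 1
3, 3, 3, 2, 2
Counting gives 18.

18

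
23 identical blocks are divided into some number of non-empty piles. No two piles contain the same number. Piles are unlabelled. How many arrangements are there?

Counting exhaustively, 104 partitions satisfy the conditions.

104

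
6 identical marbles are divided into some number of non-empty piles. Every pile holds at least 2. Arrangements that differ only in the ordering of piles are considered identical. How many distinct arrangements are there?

4

The partitions of 6 that satisfy the conditions:
6
2+4
3+3
2+2+2
That's 4 in total.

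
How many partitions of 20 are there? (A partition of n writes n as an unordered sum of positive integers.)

627

Counting exhaustively, 627 partitions satisfy the conditions.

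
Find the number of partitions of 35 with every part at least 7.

A partial list (first 12 by largest part):
35
7,28
8,27
9,26
10,25
11,24
12,23
13,22
14,21
7,7,21
15,20
7,8,20
…and 36 more, for 48 total.

48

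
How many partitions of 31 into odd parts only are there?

340

There are 340 such partitions.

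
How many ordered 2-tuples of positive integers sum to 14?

A composition of 14 into 2 positive parts is chosen by placing 1 dividers among the 13 gaps between 14 units: C(13,1) = 13.

13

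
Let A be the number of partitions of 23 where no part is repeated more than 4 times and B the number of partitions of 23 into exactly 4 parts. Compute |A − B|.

675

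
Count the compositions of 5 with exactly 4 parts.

4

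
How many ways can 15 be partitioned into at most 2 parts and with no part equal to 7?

7

Listing the qualifying partitions of 15:
15
14+1
13+2
12+3
11+4
10+5
9+6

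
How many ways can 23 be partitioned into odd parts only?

Enumerating by decreasing first part gives 104 partitions in all.

104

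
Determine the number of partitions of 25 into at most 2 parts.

Listing the qualifying partitions of 25:
25
1+24
2+23
3+22
4+21
5+20
6+19
7+18
8+17
9+16
10+15
11+14
12+13
That's 13 in total.

13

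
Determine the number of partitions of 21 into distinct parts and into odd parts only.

8

Enumerating:
21
17 + 3 + 1
15 + 5 + 1
13 + 7 + 1
13 + 5 + 3
11 + 9 + 1
11 + 7 + 3
9 + 7 + 5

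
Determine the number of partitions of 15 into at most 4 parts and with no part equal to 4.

38

A partial list (first 12 by largest part):
15
14 + 1
13 + 2
13 + 1 + 1
12 + 3
12 + 2 + 1
12 + 1 + 1 + 1
11 + 3 + 1
11 + 2 + 2
11 + 2 + 1 + 1
10 + 5
10 + 3 + 2
…and 26 more, for 38 total.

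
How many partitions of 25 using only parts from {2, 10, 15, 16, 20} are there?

2

Listing the qualifying partitions of 25:
10 + 15
2 + 2 + 2 + 2 + 2 + 15
Counting gives 2.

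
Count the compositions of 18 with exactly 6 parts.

6188

Place 5 bars in the 17 internal gaps of a row of 18 dots: C(17,5) = 6188.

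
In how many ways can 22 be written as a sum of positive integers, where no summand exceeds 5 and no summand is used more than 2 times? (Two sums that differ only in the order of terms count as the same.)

9

Enumerating:
5+5+4+4+3+1
5+5+4+4+2+2
5+5+4+4+2+1+1
5+5+4+3+3+2
5+5+4+3+3+1+1
5+5+4+3+2+2+1
5+5+3+3+2+2+1+1
5+4+4+3+3+2+1
5+4+4+3+2+2+1+1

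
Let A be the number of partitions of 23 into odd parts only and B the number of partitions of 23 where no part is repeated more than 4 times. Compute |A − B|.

Partitions of 23 into odd parts only: 104.
Partitions of 23 where no part is repeated more than 4 times: 769.
|104 − 769| = 665.

665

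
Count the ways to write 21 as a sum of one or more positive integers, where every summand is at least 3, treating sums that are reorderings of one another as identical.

A partial list (first 12 by largest part):
21
18,3
17,4
16,5
15,6
15,3,3
14,7
14,4,3
13,8
13,5,3
13,4,4
12,9
…and 48 more, for 60 total.

60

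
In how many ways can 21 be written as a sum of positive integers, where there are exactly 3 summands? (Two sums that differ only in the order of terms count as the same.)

37

There are too many to list fully; the first 12 (by largest part) are:
19, 1, 1
18, 2, 1
17, 3, 1
17, 2, 2
16, 4, 1
16, 3, 2
15, 5, 1
15, 4, 2
15, 3, 3
14, 6, 1
14, 5, 2
14, 4, 3
…and 25 more, for 37 total.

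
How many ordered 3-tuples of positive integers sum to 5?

6

By stars and bars with positive parts, the count is C(4,2) = 6.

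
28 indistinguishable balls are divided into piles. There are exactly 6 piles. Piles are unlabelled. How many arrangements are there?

391

A full systematic count gives 391.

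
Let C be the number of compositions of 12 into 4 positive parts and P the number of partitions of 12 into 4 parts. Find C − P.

Compositions: C(11,3) = 165.
Partitions of 12 into exactly 4 parts: 15.
Difference: 165 − 15 = 150.

150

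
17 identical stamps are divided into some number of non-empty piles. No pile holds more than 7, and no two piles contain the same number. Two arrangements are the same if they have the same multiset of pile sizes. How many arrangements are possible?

7

Enumerating:
4,6,7
1,3,6,7
1,4,5,7
2,3,5,7
1,2,3,4,7
2,4,5,6
1,2,3,5,6
Counting gives 7.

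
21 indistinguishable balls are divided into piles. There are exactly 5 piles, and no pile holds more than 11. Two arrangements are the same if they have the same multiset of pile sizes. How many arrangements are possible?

Direct enumeration gives 83 partitions.

83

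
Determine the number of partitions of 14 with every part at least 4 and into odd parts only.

2

They are:
5+9
7+7
That's 2 in total.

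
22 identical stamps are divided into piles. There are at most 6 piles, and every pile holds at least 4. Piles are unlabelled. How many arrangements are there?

34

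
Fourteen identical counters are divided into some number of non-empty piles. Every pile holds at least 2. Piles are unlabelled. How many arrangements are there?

34

A partial list (first 12 by largest part):
14
12,2
11,3
10,4
10,2,2
9,5
9,3,2
8,6
8,4,2
8,3,3
8,2,2,2
7,7
…and 22 more, for 34 total.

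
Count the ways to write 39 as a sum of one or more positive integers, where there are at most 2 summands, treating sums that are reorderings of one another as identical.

Listing the qualifying partitions of 39:
39
38, 1
37, 2
36, 3
35, 4
34, 5
33, 6
32, 7
31, 8
30, 9
29, 10
28, 11
27, 12
26, 13
25, 14
24, 15
23, 16
22, 17
21, 18
20, 19
That's 20 in total.

20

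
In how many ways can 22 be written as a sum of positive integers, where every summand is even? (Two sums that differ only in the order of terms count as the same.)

A partial list (first 12 by largest part):
22
2+20
4+18
2+2+18
6+16
2+4+16
2+2+2+16
8+14
2+6+14
4+4+14
2+2+4+14
2+2+2+2+14
…and 44 more, for 56 total.

56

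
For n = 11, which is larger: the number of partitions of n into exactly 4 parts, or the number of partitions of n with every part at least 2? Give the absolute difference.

Partitions of 11 into exactly 4 parts: 11.
Partitions of 11 with every part at least 2: 14.
|11 − 14| = 3.

3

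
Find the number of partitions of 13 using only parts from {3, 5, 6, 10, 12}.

2

The partitions of 13 that satisfy the conditions:
3, 10
3, 5, 5
That's 2 in total.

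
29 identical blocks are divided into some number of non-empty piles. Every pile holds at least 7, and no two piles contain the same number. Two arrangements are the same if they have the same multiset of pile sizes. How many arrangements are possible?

They are:
29
22+7
21+8
20+9
19+10
18+11
17+12
16+13
15+14
14+8+7
13+9+7
12+10+7
12+9+8
11+10+8
Counting gives 14.

14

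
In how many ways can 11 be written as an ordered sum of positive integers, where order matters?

Each of the 10 gaps between 11 units is either a break or not: 2^10 = 1024.

1024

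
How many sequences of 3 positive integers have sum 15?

Equivalently, choose which 2 of the 14 gaps become plus signs: C(14,2) = 91.

91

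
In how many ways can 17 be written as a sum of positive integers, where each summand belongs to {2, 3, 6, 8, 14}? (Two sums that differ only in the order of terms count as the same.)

10

The partitions of 17 that satisfy the conditions:
14+3
8+6+3
8+3+3+3
8+3+2+2+2
6+6+3+2
6+3+3+3+2
6+3+2+2+2+2
3+3+3+3+3+2
3+3+3+2+2+2+2
3+2+2+2+2+2+2+2
Counting gives 10.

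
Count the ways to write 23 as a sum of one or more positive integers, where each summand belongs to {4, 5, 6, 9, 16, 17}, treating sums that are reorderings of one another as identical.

They are:
17, 6
9, 9, 5
9, 6, 4, 4
9, 5, 5, 4
6, 6, 6, 5
6, 5, 4, 4, 4
5, 5, 5, 4, 4

7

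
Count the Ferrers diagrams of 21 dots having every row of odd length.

Systematic enumeration (by largest part, then next-largest, …) yields 76.

76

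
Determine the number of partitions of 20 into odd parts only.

A partial list (first 12 by largest part):
19,1
17,3
17,1,1,1
15,5
15,3,1,1
15,1,1,1,1,1
13,7
13,5,1,1
13,3,3,1
13,3,1,1,1,1
13,1,1,1,1,1,1,1
11,9
…and 52 more, for 64 total.

64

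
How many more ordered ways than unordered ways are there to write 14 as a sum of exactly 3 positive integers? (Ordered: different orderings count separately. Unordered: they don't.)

Ordered (compositions into 3 parts): C(13,2) = 78.
Unordered (partitions into 3 parts): 16.
Difference: 78 − 16 = 62.

62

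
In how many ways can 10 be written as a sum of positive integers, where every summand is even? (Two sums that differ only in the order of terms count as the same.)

7

Listing the qualifying partitions of 10:
10
8+2
6+4
6+2+2
4+4+2
4+2+2+2
2+2+2+2+2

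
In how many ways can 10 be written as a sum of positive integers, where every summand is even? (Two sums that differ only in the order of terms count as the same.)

7

Listing the qualifying partitions of 10:
10
8+2
6+4
6+2+2
4+4+2
4+2+2+2
2+2+2+2+2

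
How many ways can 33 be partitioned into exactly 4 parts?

Systematic enumeration (by largest part, then next-largest, …) yields 270.

270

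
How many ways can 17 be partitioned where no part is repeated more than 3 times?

166

A full systematic count gives 166.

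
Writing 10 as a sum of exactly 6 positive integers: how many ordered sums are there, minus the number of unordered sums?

Ordered (compositions into 6 parts): C(9,5) = 126.
Partitions of 10 into exactly 6 parts: 5.
Difference: 126 − 5 = 121.

121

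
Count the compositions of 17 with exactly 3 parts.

120

By stars and bars with positive parts, the count is C(16,2) = 120.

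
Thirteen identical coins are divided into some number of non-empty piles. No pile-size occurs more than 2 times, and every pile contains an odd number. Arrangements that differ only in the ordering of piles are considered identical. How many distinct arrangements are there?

Enumerating:
13
1, 1, 11
1, 3, 9
1, 5, 7
3, 3, 7
3, 5, 5
1, 1, 3, 3, 5
That's 7 in total.

7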